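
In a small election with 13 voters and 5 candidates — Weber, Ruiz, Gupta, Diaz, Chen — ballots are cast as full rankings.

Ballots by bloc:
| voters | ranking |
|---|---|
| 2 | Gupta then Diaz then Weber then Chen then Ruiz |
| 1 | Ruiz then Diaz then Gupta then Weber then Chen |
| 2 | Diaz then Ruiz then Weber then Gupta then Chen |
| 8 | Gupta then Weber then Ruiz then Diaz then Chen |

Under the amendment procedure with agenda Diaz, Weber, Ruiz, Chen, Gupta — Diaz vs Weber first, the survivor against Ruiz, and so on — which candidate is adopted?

Round 1: Diaz vs Weber — 5–8, Weber advances.
Round 2: Weber vs Ruiz — 10–3, Weber advances.
Round 3: Weber vs Chen — 13–0, Weber advances.
Round 4: Weber vs Gupta — 2–11, Gupta advances.
Gupta survives the agenda.

Gupta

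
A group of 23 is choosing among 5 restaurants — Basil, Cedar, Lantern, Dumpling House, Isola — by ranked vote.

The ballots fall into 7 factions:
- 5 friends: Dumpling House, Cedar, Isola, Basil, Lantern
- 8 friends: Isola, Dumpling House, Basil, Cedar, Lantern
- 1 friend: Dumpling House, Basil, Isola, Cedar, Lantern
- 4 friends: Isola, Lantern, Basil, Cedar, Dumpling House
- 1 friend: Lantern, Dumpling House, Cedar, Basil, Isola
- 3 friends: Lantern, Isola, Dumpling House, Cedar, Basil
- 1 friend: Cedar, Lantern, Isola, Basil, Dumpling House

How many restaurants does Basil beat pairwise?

Basil against each rival (23 friends):
Basil vs Cedar: 13 to 10, Basil.
Basil vs Lantern: 5+8+1 = 14 for Basil, 9 for Lantern — Basil by 14–9.
Basil–Dumpling House: Dumpling House 18–5.
Basil vs Isola: Basil is ranked higher on 1+1 = 2 ballots, Isola on 21. Isola wins 21–2.
Basil beats Cedar, Lantern; loses to Dumpling House, Isola — 2 pairwise wins.

2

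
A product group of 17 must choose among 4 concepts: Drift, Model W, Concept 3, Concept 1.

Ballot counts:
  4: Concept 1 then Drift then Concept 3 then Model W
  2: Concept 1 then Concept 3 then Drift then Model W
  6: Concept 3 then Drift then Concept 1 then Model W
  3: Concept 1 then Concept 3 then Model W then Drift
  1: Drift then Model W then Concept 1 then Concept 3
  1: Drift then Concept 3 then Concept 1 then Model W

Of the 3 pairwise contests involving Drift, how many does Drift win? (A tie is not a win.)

1

Drift against each rival (17 engineers):
Drift vs Model W: Drift wins 14–3.
Drift vs Concept 3: Concept 3 wins 11–6.
Drift vs Concept 1: 6+1+1 = 8 for Drift, 9 for Concept 1 — Concept 1 by 9–8.
Drift beats Model W; loses to Concept 3, Concept 1 — 1 pairwise win.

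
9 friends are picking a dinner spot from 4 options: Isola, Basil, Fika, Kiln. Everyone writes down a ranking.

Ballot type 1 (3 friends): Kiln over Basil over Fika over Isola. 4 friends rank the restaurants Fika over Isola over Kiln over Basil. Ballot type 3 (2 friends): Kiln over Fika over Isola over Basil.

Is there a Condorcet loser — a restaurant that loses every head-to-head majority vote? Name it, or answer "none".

Basil

Pairwise majorities:
Isola vs Basil: Isola, 6–3.
Isola vs Fika: Isola is ranked higher on 0 ballots, Fika on 9. Fika wins 9–0.
Isola vs Kiln: Isola preferred on 4 ballots; Kiln wins 5–4.
Basil vs Fika: Basil preferred on 3 ballots; Fika wins 6–3.
Basil vs Kiln: Basil preferred on 0 ballots; Kiln wins 9–0.
Fika vs Kiln: 4 for Fika, 5 for Kiln — Kiln by 5–4.
Only Basil has no wins; Basil is the Condorcet loser.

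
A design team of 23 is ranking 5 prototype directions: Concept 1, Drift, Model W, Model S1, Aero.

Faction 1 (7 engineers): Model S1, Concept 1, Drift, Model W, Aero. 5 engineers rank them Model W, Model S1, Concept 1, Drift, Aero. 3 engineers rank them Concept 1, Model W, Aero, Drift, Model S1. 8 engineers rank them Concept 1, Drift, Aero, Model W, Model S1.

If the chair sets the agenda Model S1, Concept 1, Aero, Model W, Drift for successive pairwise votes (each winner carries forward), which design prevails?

Round 1: Model S1 vs Concept 1 — 12–11, Model S1 advances.
Round 2: Model S1 vs Aero — 12–11, Model S1 advances.
Round 3: Model S1 vs Model W — 7–16, Model W advances.
Round 4: Model W vs Drift — 8–15, Drift advances.
Drift survives the agenda.

Drift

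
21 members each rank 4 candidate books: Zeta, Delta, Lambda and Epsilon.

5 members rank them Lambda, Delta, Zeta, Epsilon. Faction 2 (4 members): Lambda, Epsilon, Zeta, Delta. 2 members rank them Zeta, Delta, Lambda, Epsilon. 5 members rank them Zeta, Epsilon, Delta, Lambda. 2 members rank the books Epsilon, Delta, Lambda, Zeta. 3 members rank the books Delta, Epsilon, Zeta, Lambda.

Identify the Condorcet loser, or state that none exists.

none

Head-to-head results (21 members):
Zeta–Delta: Zeta 11–10.
Zeta–Lambda: Lambda 11–10.
Zeta vs Epsilon: Zeta is ranked higher on 5+2+5 = 12 ballots, Epsilon on 9. Zeta wins 12–9.
Delta vs Lambda: 2+5+2+3 = 12 for Delta, 9 for Lambda — Delta by 12–9.
Delta vs Epsilon: Delta is ranked higher on 5+2+3 = 10 ballots, Epsilon on 11. Epsilon wins 11–10.
Lambda vs Epsilon: Lambda, 11–10.
No book is winless: Zeta beats Delta; Delta beats Lambda; Lambda beats Zeta; Epsilon beats Delta. There is no Condorcet loser.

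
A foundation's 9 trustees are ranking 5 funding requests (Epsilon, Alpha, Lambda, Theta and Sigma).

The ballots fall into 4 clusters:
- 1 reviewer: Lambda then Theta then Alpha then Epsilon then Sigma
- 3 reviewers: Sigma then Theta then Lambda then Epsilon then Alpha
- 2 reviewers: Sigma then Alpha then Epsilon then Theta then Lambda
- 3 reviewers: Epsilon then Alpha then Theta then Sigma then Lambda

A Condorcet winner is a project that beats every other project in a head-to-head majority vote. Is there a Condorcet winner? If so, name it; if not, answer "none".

Sigma

Head-to-head results (9 reviewers):
Epsilon vs Alpha: Epsilon wins 6–3.
Epsilon vs Lambda: Epsilon, 5–4.
Epsilon vs Theta: Epsilon wins 5–4.
Epsilon–Sigma: Sigma 5–4.
Alpha vs Lambda: Alpha wins 5–4.
Alpha vs Theta: Alpha, 5–4.
Alpha vs Sigma: Sigma, 5–4.
Lambda vs Theta: Theta, 8–1.
Lambda–Sigma: Sigma 8–1.
Theta vs Sigma: Sigma, 5–4.
Sigma wins every pairwise contest, so Sigma is the Condorcet winner.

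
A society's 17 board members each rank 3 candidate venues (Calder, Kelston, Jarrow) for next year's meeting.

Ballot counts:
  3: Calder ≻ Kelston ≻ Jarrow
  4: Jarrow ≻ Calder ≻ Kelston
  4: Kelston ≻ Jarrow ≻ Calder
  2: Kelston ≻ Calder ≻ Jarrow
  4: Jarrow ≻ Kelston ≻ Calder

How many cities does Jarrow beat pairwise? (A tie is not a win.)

Jarrow against each rival (17 organisers):
Jarrow vs Calder: Jarrow preferred on 4+4+4 = 12 ballots; Jarrow wins 12–5.
Jarrow vs Kelston: Jarrow is ranked higher on 4+4 = 8 ballots, Kelston on 9. Kelston wins 9–8.
Jarrow beats Calder; loses to Kelston — 1 pairwise win.

1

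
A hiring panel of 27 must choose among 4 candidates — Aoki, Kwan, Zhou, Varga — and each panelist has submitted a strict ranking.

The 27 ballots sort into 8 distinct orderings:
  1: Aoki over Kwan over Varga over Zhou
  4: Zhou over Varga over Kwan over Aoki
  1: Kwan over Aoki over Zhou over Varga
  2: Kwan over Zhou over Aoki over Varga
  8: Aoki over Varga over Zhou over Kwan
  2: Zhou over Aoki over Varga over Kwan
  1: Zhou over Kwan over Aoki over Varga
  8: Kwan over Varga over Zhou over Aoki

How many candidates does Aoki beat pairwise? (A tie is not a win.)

Aoki against each rival (27 committee members):
Aoki vs Kwan: Kwan, 16–11.
Aoki vs Zhou: 1+1+8 = 10 for Aoki, 17 for Zhou — Zhou by 17–10.
Aoki vs Varga: 15 to 12, Aoki.
Aoki beats Varga; loses to Kwan, Zhou — 1 pairwise win.

1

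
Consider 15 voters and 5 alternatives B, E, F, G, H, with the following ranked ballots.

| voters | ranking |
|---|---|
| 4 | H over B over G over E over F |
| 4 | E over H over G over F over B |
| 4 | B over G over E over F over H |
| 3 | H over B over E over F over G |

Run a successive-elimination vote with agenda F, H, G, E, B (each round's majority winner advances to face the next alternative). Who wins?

Round 1: F vs H — 4–11, H advances.
Round 2: H vs G — 11–4, H advances.
Round 3: H vs E — 7–8, E advances.
Round 4: E vs B — 4–11, B advances.
The agenda winner is B.

B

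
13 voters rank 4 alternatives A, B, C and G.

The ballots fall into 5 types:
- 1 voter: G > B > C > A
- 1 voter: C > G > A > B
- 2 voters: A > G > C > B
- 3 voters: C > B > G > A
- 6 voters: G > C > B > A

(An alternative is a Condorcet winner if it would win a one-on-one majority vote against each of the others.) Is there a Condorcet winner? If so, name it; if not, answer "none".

G

Head-to-head results (13 voters):
A vs B: A preferred on 1+2 = 3 ballots; B wins 10–3.
A vs C: A preferred on 2 ballots; C wins 11–2.
A vs G: 2 to 11, G.
B vs C: 1 to 12, C.
B vs G: B is ranked higher on 3 ballots, G on 10. G wins 10–3.
C vs G: C preferred on 1+3 = 4 ballots; G wins 9–4.
G beats each of A, B, C — G is the Condorcet winner.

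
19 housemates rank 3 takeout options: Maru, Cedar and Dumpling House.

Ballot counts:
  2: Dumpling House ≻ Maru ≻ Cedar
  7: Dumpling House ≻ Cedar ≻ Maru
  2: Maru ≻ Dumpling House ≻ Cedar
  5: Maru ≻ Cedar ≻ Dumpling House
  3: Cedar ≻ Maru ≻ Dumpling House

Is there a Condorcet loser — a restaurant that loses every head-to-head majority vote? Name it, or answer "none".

none

Pairwise majorities:
Maru vs Cedar: Cedar wins 10–9.
Maru vs Dumpling House: 2+5+3 = 10 for Maru, 9 for Dumpling House — Maru by 10–9.
Cedar vs Dumpling House: 8 to 11, Dumpling House.
Each restaurant has at least one pairwise win (Maru beats Dumpling House; Cedar beats Maru; Dumpling House beats Cedar) — no Condorcet loser.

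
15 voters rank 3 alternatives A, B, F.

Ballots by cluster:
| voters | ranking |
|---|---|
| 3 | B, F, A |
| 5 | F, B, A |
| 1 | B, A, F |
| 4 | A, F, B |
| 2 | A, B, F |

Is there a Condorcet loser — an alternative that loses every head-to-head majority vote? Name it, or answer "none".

Head-to-head results (15 voters):
A vs B: B, 9–6.
A–F: F 8–7.
B vs F: F wins 9–6.
Only A has no wins; A is the Condorcet loser.

A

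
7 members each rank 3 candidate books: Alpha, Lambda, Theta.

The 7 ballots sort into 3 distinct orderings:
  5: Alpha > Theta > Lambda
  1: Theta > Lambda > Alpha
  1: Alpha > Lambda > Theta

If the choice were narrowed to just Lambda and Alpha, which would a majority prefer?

Ballots ranking Lambda above Alpha: 1.
Ballots ranking Alpha above Lambda: 7 − 1 = 6.
Alpha wins the head-to-head 6–1.

Alpha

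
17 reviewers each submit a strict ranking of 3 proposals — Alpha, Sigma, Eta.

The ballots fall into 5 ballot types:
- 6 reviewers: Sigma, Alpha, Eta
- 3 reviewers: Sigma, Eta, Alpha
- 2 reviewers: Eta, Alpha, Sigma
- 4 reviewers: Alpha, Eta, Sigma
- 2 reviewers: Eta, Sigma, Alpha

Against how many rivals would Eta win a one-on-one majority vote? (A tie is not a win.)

Eta against each rival (17 reviewers):
Eta vs Alpha: 7 to 10, Alpha.
Eta vs Sigma: Eta preferred on 2+4+2 = 8 ballots; Sigma wins 9–8.
Eta beats no one; loses to Alpha, Sigma — 0 pairwise wins.

0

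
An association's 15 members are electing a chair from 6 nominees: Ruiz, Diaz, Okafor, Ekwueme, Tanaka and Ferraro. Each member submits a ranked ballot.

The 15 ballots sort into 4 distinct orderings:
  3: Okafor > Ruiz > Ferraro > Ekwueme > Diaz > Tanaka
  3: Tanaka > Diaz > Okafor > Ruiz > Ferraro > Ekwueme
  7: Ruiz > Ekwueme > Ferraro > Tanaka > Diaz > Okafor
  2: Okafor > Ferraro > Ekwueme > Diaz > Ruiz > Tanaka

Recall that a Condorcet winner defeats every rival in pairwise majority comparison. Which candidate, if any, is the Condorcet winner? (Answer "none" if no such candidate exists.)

Head-to-head results (15 voters):
Ruiz vs Diaz: 3+7 = 10 for Ruiz, 5 for Diaz — Ruiz by 10–5.
Ruiz vs Okafor: 7 to 8, Okafor.
Ruiz vs Ekwueme: Ruiz is ranked higher on 3+3+7 = 13 ballots, Ekwueme on 2. Ruiz wins 13–2.
Ruiz vs Tanaka: Ruiz preferred on 3+7+2 = 12 ballots; Ruiz wins 12–3.
Ruiz vs Ferraro: Ruiz is ranked higher on 3+3+7 = 13 ballots, Ferraro on 2. Ruiz wins 13–2.
Diaz vs Okafor: Diaz preferred on 3+7 = 10 ballots; Diaz wins 10–5.
Diaz vs Ekwueme: Diaz preferred on 3 ballots; Ekwueme wins 12–3.
Diaz vs Tanaka: Diaz preferred on 3+2 = 5 ballots; Tanaka wins 10–5.
Diaz vs Ferraro: Diaz is ranked higher on 3 ballots, Ferraro on 12. Ferraro wins 12–3.
Okafor vs Ekwueme: Okafor is ranked higher on 3+3+2 = 8 ballots, Ekwueme on 7. Okafor wins 8–7.
Okafor vs Tanaka: Okafor preferred on 3+2 = 5 ballots; Tanaka wins 10–5.
Okafor vs Ferraro: Okafor is ranked higher on 3+3+2 = 8 ballots, Ferraro on 7. Okafor wins 8–7.
Ekwueme vs Tanaka: 12 to 3, Ekwueme.
Ekwueme vs Ferraro: 7 for Ekwueme, 8 for Ferraro — Ferraro by 8–7.
Tanaka vs Ferraro: 3 to 12, Ferraro.
No candidate is unbeaten: Ruiz loses to Okafor; Diaz loses to Ruiz; Okafor loses to Diaz; Ekwueme loses to Ruiz; Tanaka loses to Ruiz; Ferraro loses to Ruiz. In particular Ruiz → Diaz → Okafor → Ruiz is a majority cycle — no Condorcet winner exists.

none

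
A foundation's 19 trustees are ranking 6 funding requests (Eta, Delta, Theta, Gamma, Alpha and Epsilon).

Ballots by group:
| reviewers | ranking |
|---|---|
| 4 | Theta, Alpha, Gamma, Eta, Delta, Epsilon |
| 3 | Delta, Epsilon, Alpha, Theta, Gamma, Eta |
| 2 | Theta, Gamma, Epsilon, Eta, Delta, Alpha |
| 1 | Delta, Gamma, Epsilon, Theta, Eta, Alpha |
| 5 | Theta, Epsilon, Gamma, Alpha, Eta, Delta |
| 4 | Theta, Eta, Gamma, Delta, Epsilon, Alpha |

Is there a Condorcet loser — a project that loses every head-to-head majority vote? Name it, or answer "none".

none

Head-to-head results (19 reviewers):
Eta vs Delta: 15 to 4, Eta.
Eta vs Theta: Eta preferred on 0 ballots; Theta wins 19–0.
Eta vs Gamma: Eta preferred on 4 ballots; Gamma wins 15–4.
Eta vs Alpha: Alpha, 12–7.
Eta vs Epsilon: Epsilon, 11–8.
Delta vs Theta: 4 to 15, Theta.
Delta vs Gamma: Gamma, 15–4.
Delta vs Alpha: Delta is ranked higher on 3+2+1+4 = 10 ballots, Alpha on 9. Delta wins 10–9.
Delta–Epsilon: Delta 12–7.
Theta vs Gamma: Theta, 18–1.
Theta vs Alpha: 4+2+1+5+4 = 16 for Theta, 3 for Alpha — Theta by 16–3.
Theta vs Epsilon: Theta wins 15–4.
Gamma vs Alpha: Gamma, 12–7.
Gamma vs Epsilon: Gamma wins 11–8.
Alpha vs Epsilon: 4 to 15, Epsilon.
No project is winless: Eta beats Delta; Delta beats Alpha; Theta beats Eta; Gamma beats Eta; Alpha beats Eta; Epsilon beats Eta. There is no Condorcet loser.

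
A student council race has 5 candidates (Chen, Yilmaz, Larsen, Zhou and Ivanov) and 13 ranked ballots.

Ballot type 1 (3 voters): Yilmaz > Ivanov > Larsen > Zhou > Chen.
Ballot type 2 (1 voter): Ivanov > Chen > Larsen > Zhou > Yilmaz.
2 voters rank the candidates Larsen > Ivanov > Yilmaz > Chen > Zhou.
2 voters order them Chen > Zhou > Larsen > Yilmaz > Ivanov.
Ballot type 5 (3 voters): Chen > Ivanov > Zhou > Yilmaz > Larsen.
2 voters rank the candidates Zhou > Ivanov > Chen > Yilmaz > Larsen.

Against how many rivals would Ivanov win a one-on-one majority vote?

4

Ivanov against each rival (13 voters):
Ivanov vs Chen: 3+1+2+2 = 8 for Ivanov, 5 for Chen — Ivanov by 8–5.
Ivanov vs Yilmaz: 8 to 5, Ivanov.
Ivanov vs Larsen: Ivanov wins 9–4.
Ivanov vs Zhou: 9 to 4, Ivanov.
Ivanov beats Chen, Yilmaz, Larsen, Zhou — 4 pairwise wins.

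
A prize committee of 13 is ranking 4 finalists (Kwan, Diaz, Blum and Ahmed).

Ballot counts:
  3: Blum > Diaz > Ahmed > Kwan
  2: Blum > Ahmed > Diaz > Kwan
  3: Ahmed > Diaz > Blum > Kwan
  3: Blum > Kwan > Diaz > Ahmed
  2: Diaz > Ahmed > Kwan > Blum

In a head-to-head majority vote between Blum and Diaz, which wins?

Ballots ranking Blum above Diaz: 3 + 2 + 3 = 8.
Ballots ranking Diaz above Blum: 13 − 8 = 5.
Blum wins the head-to-head 8–5.

Blum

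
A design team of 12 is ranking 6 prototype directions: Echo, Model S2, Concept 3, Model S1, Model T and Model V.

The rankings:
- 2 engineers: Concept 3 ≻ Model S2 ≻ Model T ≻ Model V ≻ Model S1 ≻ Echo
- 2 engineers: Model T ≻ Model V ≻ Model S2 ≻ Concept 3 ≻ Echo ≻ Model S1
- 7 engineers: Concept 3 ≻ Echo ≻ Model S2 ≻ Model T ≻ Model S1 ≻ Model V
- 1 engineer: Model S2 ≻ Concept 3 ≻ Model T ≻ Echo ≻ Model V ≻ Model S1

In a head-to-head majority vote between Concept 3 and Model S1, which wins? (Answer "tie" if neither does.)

Concept 3

Ballots ranking Concept 3 above Model S1: 2 + 2 + 7 + 1 = 12.
Ballots ranking Model S1 above Concept 3: 12 − 12 = 0.
Concept 3 wins the head-to-head 12–0.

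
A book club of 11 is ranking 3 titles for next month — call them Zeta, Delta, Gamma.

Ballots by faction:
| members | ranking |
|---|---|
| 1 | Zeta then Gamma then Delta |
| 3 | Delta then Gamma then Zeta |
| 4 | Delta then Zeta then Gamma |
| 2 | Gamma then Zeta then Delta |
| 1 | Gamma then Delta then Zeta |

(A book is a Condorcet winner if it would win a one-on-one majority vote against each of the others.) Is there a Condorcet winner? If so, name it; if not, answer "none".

Head-to-head results (11 members):
Zeta vs Delta: 1+2 = 3 for Zeta, 8 for Delta — Delta by 8–3.
Zeta vs Gamma: 1+4 = 5 for Zeta, 6 for Gamma — Gamma by 6–5.
Delta vs Gamma: Delta preferred on 3+4 = 7 ballots; Delta wins 7–4.
Delta beats each of Zeta, Gamma — Delta is the Condorcet winner.

Delta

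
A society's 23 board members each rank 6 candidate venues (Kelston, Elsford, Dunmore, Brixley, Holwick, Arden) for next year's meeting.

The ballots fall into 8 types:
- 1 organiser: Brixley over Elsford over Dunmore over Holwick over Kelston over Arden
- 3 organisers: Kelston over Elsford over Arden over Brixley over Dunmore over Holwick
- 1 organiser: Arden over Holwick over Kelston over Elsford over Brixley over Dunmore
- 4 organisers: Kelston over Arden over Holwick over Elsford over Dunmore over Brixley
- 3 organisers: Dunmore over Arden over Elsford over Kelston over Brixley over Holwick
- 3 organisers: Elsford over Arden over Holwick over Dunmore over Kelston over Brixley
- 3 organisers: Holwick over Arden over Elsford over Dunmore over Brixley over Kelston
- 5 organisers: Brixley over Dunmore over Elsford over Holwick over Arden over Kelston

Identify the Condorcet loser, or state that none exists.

Pairwise majorities:
Kelston vs Elsford: Elsford, 15–8.
Kelston vs Dunmore: 8 to 15, Dunmore.
Kelston vs Brixley: 14 to 9, Kelston.
Kelston vs Holwick: 10 to 13, Holwick.
Kelston vs Arden: Arden, 15–8.
Elsford vs Dunmore: Elsford is ranked higher on 1+3+1+4+3+3 = 15 ballots, Dunmore on 8. Elsford wins 15–8.
Elsford vs Brixley: 17 to 6, Elsford.
Elsford vs Holwick: 15 to 8, Elsford.
Elsford vs Arden: Elsford wins 12–11.
Dunmore–Brixley: Dunmore 13–10.
Dunmore vs Holwick: Dunmore wins 12–11.
Dunmore vs Arden: 9 to 14, Arden.
Brixley vs Holwick: Brixley preferred on 1+3+3+5 = 12 ballots; Brixley wins 12–11.
Brixley vs Arden: Brixley is ranked higher on 1+5 = 6 ballots, Arden on 17. Arden wins 17–6.
Holwick–Arden: Arden 14–9.
No city is winless: Kelston beats Brixley; Elsford beats Kelston; Dunmore beats Kelston; Brixley beats Holwick; Holwick beats Kelston; Arden beats Kelston. There is no Condorcet loser.

none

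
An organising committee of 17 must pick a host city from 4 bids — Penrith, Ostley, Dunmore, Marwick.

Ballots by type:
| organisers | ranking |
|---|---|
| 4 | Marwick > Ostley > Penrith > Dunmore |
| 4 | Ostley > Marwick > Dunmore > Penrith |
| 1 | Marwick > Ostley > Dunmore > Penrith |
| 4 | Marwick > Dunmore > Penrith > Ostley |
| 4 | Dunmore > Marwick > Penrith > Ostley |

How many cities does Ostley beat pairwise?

2

Ostley against each rival (17 organisers):
Ostley–Penrith: Ostley 9–8.
Ostley vs Dunmore: Ostley preferred on 4+4+1 = 9 ballots; Ostley wins 9–8.
Ostley–Marwick: Marwick 13–4.
Ostley beats Penrith, Dunmore; loses to Marwick — 2 pairwise wins.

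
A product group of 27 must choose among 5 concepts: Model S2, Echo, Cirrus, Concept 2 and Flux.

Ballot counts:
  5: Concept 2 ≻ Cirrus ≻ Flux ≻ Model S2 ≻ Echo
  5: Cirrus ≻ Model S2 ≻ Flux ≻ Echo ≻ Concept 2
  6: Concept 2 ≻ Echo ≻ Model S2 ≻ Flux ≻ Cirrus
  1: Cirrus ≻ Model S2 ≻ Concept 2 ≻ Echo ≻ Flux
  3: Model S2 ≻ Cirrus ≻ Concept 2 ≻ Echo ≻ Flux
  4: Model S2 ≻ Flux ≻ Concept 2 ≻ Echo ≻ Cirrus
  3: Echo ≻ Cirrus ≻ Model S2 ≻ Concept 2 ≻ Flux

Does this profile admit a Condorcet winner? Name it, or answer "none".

Head-to-head results (27 engineers):
Model S2 vs Echo: Model S2 is ranked higher on 5+5+1+3+4 = 18 ballots, Echo on 9. Model S2 wins 18–9.
Model S2 vs Cirrus: Model S2 is ranked higher on 6+3+4 = 13 ballots, Cirrus on 14. Cirrus wins 14–13.
Model S2 vs Concept 2: 5+1+3+4+3 = 16 for Model S2, 11 for Concept 2 — Model S2 by 16–11.
Model S2 vs Flux: 22 to 5, Model S2.
Echo vs Cirrus: 6+4+3 = 13 for Echo, 14 for Cirrus — Cirrus by 14–13.
Echo vs Concept 2: 8 to 19, Concept 2.
Echo vs Flux: Echo is ranked higher on 6+1+3+3 = 13 ballots, Flux on 14. Flux wins 14–13.
Cirrus vs Concept 2: Cirrus preferred on 5+1+3+3 = 12 ballots; Concept 2 wins 15–12.
Cirrus vs Flux: Cirrus is ranked higher on 5+5+1+3+3 = 17 ballots, Flux on 10. Cirrus wins 17–10.
Concept 2 vs Flux: 18 to 9, Concept 2.
No design is unbeaten: Model S2 loses to Cirrus; Echo loses to Model S2; Cirrus loses to Concept 2; Concept 2 loses to Model S2; Flux loses to Model S2. In particular Model S2 beats Concept 2 beats Cirrus beats Model S2 is a majority cycle — no Condorcet winner exists.

none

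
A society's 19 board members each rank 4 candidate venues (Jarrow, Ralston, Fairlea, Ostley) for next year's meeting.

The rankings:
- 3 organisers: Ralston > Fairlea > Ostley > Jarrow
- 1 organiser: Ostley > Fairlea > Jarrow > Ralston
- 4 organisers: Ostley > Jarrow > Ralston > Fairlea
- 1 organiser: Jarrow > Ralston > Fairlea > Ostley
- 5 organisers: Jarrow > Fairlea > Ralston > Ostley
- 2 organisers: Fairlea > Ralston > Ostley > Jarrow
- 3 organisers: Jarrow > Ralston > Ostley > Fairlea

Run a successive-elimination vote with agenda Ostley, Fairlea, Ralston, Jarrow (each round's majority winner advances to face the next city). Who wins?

Jarrow

Round 1: Ostley vs Fairlea — 8–11, Fairlea advances.
Round 2: Fairlea vs Ralston — 8–11, Ralston advances.
Round 3: Ralston vs Jarrow — 5–14, Jarrow advances.
Jarrow survives the agenda.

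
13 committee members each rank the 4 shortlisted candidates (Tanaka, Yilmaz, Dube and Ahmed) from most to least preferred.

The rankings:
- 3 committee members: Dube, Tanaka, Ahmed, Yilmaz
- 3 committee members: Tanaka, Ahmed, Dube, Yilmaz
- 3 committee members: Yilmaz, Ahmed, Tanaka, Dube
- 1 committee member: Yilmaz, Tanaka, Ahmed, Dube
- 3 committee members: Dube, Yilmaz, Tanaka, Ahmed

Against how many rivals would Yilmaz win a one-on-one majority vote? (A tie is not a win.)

2

Yilmaz against each rival (13 committee members):
Yilmaz vs Tanaka: Yilmaz, 7–6.
Yilmaz–Dube: Dube 9–4.
Yilmaz–Ahmed: Yilmaz 7–6.
Yilmaz beats Tanaka, Ahmed; loses to Dube — 2 pairwise wins.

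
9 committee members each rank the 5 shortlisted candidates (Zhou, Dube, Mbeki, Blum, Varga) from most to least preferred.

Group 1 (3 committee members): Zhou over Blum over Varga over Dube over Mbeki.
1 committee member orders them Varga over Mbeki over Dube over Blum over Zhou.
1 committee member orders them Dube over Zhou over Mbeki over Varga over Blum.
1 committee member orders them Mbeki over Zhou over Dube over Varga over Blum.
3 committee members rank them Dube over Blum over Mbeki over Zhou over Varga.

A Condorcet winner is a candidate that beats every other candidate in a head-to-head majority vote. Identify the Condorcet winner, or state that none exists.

Head-to-head results (9 committee members):
Zhou vs Dube: Dube, 5–4.
Zhou vs Mbeki: Mbeki wins 5–4.
Zhou vs Blum: Zhou wins 5–4.
Zhou vs Varga: Zhou wins 8–1.
Dube–Mbeki: Dube 7–2.
Dube vs Blum: Dube wins 6–3.
Dube–Varga: Dube 5–4.
Mbeki–Blum: Blum 6–3.
Mbeki vs Varga: Mbeki, 5–4.
Blum–Varga: Blum 6–3.
Dube beats each of Zhou, Mbeki, Blum, Varga — Dube is the Condorcet winner.

Dube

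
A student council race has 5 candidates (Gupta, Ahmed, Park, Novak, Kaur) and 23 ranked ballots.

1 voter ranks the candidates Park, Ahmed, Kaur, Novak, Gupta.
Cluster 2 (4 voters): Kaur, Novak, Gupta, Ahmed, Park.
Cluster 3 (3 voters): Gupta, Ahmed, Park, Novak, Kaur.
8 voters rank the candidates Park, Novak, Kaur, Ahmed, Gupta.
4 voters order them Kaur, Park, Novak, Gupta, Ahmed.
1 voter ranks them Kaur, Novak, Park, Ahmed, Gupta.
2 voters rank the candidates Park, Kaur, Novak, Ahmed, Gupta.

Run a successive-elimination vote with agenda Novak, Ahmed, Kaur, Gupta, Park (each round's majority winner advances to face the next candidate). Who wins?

Park

Round 1: Novak vs Ahmed — 19–4, Novak advances.
Round 2: Novak vs Kaur — 11–12, Kaur advances.
Round 3: Kaur vs Gupta — 20–3, Kaur advances.
Round 4: Kaur vs Park — 9–14, Park advances.
Park survives the agenda.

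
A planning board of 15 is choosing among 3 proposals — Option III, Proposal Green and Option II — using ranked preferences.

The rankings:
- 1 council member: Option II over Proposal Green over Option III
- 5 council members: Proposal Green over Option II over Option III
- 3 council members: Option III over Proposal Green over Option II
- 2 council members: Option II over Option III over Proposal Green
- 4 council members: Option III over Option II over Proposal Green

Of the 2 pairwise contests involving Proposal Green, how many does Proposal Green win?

1

Proposal Green against each rival (15 council members):
Proposal Green vs Option III: Option III, 9–6.
Proposal Green vs Option II: Proposal Green wins 8–7.
Proposal Green beats Option II; loses to Option III — 1 pairwise win.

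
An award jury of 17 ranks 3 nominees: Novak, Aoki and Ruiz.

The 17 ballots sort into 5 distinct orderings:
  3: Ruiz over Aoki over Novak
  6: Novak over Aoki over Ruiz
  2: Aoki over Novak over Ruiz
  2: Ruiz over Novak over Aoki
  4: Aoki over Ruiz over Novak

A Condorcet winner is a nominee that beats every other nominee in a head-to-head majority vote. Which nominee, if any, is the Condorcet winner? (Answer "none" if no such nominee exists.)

Pairwise majorities:
Novak vs Aoki: Novak preferred on 6+2 = 8 ballots; Aoki wins 9–8.
Novak vs Ruiz: 8 to 9, Ruiz.
Aoki vs Ruiz: 12 to 5, Aoki.
Aoki beats each of Novak, Ruiz — Aoki is the Condorcet winner.

Aoki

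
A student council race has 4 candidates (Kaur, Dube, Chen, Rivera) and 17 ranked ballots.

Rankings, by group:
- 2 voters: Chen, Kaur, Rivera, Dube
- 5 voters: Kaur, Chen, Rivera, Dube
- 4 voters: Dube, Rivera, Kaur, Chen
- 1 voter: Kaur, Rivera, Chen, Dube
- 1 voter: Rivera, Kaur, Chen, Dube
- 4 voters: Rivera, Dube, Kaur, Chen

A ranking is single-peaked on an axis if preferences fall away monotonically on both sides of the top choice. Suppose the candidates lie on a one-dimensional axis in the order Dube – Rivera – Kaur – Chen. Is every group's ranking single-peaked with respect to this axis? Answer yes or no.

Axis positions: Dube=1, Rivera=2, Kaur=3, Chen=4.
Group 1 (peak Chen at position 4): ranking walks positions 4-3-2-1, expanding outward from the peak — single-peaked.
Group 2 (peak Kaur at position 3): ranking walks positions 3-4-2-1, expanding outward from the peak — single-peaked.
Group 3 (peak Dube at position 1): ranking walks positions 1-2-3-4, expanding outward from the peak — single-peaked.
Group 4 (peak Kaur at position 3): ranking walks positions 3-2-4-1, expanding outward from the peak — single-peaked.
Group 5 (peak Rivera at position 2): ranking walks positions 2-3-4-1, expanding outward from the peak — single-peaked.
Group 6 (peak Rivera at position 2): ranking walks positions 2-1-3-4, expanding outward from the peak — single-peaked.
Every ranking is single-peaked on this axis.

yes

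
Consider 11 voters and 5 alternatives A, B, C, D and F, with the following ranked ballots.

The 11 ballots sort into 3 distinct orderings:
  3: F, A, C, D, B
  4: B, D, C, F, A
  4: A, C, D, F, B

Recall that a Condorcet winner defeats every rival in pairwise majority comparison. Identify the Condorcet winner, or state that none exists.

none

Head-to-head results (11 voters):
A–B: A 7–4.
A vs C: 7 to 4, A.
A vs D: 7 to 4, A.
A vs F: A preferred on 4 ballots; F wins 7–4.
B vs C: B is ranked higher on 4 ballots, C on 7. C wins 7–4.
B vs D: 4 to 7, D.
B vs F: B preferred on 4 ballots; F wins 7–4.
C vs D: C, 7–4.
C–F: C 8–3.
D vs F: 4+4 = 8 for D, 3 for F — D by 8–3.
No alternative is unbeaten: A loses to F; B loses to A; C loses to A; D loses to A; F loses to C. In particular A beats C beats F beats A is a majority cycle — no Condorcet winner exists.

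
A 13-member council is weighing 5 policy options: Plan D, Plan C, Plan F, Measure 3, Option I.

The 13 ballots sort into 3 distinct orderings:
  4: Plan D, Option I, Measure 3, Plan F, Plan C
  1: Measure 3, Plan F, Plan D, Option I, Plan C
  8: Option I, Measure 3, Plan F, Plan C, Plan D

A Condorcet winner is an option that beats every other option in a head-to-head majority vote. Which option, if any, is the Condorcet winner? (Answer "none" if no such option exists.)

Pairwise majorities:
Plan D vs Plan C: Plan C wins 8–5.
Plan D–Plan F: Plan F 9–4.
Plan D vs Measure 3: Measure 3 wins 9–4.
Plan D vs Option I: Option I, 8–5.
Plan C–Plan F: Plan F 13–0.
Plan C vs Measure 3: Measure 3, 13–0.
Plan C vs Option I: Option I wins 13–0.
Plan F–Measure 3: Measure 3 13–0.
Plan F vs Option I: Option I, 12–1.
Measure 3–Option I: Option I 12–1.
Option I wins every pairwise contest, so Option I is the Condorcet winner.

Option I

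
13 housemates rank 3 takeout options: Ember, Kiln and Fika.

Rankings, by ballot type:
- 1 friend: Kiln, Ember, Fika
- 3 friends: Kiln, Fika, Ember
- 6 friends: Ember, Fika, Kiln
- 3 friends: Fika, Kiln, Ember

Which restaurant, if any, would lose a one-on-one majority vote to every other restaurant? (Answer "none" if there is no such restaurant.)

Head-to-head results (13 friends):
Ember vs Kiln: Kiln wins 7–6.
Ember vs Fika: Ember, 7–6.
Kiln vs Fika: Fika wins 9–4.
No restaurant is winless: Ember beats Fika; Kiln beats Ember; Fika beats Kiln. There is no Condorcet loser.

none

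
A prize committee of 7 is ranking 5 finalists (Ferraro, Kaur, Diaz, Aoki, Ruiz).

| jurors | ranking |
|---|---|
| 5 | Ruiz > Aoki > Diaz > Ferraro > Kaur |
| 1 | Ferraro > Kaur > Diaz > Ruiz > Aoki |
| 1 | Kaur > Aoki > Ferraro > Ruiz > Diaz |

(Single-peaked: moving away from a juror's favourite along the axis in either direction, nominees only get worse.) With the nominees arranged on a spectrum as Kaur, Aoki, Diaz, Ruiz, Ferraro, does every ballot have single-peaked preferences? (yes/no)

no

Axis positions: Kaur=1, Aoki=2, Diaz=3, Ruiz=4, Ferraro=5.
Group 1: ranking walks positions 4-2-3-5-1; Aoki is ranked above Diaz even though Diaz lies between Aoki and the peak Ruiz on the axis — preferences dip and rise again. Not single-peaked.
Group 2: ranking walks positions 5-1-3-4-2; Kaur is ranked above Ruiz even though Ruiz lies between Kaur and the peak Ferraro on the axis — preferences dip and rise again. Not single-peaked.
Group 3: ranking walks positions 1-2-5-4-3; Ferraro is ranked above Diaz even though Diaz lies between Ferraro and the peak Kaur on the axis — preferences dip and rise again. Not single-peaked.
Group 1 violates single-peakedness, so the profile is not single-peaked on this axis.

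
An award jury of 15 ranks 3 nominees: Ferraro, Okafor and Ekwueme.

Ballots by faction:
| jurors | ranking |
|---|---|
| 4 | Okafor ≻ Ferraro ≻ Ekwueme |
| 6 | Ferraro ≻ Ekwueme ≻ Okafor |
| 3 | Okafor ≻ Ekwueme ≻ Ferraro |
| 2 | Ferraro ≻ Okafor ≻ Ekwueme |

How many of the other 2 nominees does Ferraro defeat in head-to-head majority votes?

Ferraro against each rival (15 jurors):
Ferraro vs Okafor: Ferraro is ranked higher on 6+2 = 8 ballots, Okafor on 7. Ferraro wins 8–7.
Ferraro vs Ekwueme: Ferraro, 12–3.
Ferraro beats Okafor, Ekwueme — 2 pairwise wins.

2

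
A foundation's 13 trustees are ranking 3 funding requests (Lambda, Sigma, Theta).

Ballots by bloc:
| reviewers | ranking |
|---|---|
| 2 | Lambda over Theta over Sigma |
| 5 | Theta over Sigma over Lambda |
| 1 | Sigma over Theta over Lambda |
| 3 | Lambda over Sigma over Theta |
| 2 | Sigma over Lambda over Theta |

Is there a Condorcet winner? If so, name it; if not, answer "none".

Head-to-head results (13 reviewers):
Lambda vs Sigma: Lambda preferred on 2+3 = 5 ballots; Sigma wins 8–5.
Lambda vs Theta: Lambda is ranked higher on 2+3+2 = 7 ballots, Theta on 6. Lambda wins 7–6.
Sigma vs Theta: Sigma preferred on 1+3+2 = 6 ballots; Theta wins 7–6.
Each project drops at least one matchup (Lambda loses to Sigma; Sigma loses to Theta; Theta loses to Lambda); the cycle Lambda beats Theta beats Sigma beats Lambda rules out a Condorcet winner.

none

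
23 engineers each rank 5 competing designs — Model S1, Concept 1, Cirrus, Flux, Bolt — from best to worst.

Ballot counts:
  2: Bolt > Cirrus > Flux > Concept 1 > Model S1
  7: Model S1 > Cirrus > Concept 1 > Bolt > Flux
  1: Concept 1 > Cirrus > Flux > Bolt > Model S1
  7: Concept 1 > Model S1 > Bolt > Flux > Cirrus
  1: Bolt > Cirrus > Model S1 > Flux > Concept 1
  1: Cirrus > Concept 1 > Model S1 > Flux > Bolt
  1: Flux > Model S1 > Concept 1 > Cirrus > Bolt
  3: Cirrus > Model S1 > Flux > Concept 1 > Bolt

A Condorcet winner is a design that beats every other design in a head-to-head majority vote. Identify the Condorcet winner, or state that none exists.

Model S1

Check each pair by majority over 23 ballots:
Model S1 vs Concept 1: 12 to 11, Model S1.
Model S1 vs Cirrus: 15 to 8, Model S1.
Model S1 vs Flux: Model S1 is ranked higher on 7+7+1+1+3 = 19 ballots, Flux on 4. Model S1 wins 19–4.
Model S1 vs Bolt: 7+7+1+1+3 = 19 for Model S1, 4 for Bolt — Model S1 by 19–4.
Concept 1 vs Cirrus: Concept 1 preferred on 1+7+1 = 9 ballots; Cirrus wins 14–9.
Concept 1 vs Flux: Concept 1 preferred on 7+1+7+1 = 16 ballots; Concept 1 wins 16–7.
Concept 1 vs Bolt: 7+1+7+1+1+3 = 20 for Concept 1, 3 for Bolt — Concept 1 by 20–3.
Cirrus vs Flux: 15 to 8, Cirrus.
Cirrus vs Bolt: 13 to 10, Cirrus.
Flux vs Bolt: Flux is ranked higher on 1+1+1+3 = 6 ballots, Bolt on 17. Bolt wins 17–6.
Only Model S1 has no losses; Model S1 is the Condorcet winner.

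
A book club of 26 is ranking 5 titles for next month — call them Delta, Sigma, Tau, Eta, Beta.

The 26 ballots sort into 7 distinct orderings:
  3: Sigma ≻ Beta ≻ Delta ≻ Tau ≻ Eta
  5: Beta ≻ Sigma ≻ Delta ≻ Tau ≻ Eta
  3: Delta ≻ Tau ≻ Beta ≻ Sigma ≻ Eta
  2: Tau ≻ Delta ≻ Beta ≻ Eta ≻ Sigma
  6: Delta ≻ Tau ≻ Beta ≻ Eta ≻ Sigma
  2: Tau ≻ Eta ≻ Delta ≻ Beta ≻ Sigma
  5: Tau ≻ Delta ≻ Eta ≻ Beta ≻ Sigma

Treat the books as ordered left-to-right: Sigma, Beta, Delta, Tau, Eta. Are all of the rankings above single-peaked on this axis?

Axis positions: Sigma=1, Beta=2, Delta=3, Tau=4, Eta=5.
Ballot type 1 (peak Sigma at position 1): ranking walks positions 1-2-3-4-5, expanding outward from the peak — single-peaked.
Ballot type 2 (peak Beta at position 2): ranking walks positions 2-1-3-4-5, expanding outward from the peak — single-peaked.
Ballot type 3 (peak Delta at position 3): ranking walks positions 3-4-2-1-5, expanding outward from the peak — single-peaked.
Ballot type 4 (peak Tau at position 4): ranking walks positions 4-3-2-5-1, expanding outward from the peak — single-peaked.
Ballot type 5 (peak Delta at position 3): ranking walks positions 3-4-2-5-1, expanding outward from the peak — single-peaked.
Ballot type 6 (peak Tau at position 4): ranking walks positions 4-5-3-2-1, expanding outward from the peak — single-peaked.
Ballot type 7 (peak Tau at position 4): ranking walks positions 4-3-5-2-1, expanding outward from the peak — single-peaked.
Every ranking is single-peaked on this axis.

yes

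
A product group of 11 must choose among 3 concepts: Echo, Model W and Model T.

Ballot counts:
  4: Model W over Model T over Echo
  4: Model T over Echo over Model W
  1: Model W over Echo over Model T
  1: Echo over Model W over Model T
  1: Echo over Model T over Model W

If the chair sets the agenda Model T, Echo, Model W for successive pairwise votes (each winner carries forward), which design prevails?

Round 1: Model T vs Echo — 8–3, Model T advances.
Round 2: Model T vs Model W — 5–6, Model W advances.
The agenda winner is Model W.

Model W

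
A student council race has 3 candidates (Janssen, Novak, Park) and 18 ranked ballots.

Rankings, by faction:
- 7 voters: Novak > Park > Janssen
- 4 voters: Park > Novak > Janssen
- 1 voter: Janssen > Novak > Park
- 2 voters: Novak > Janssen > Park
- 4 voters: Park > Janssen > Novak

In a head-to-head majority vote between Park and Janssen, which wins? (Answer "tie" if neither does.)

Park

Ballots ranking Park above Janssen: 7 + 4 + 4 = 15.
Ballots ranking Janssen above Park: 18 − 15 = 3.
Park wins the head-to-head 15–3.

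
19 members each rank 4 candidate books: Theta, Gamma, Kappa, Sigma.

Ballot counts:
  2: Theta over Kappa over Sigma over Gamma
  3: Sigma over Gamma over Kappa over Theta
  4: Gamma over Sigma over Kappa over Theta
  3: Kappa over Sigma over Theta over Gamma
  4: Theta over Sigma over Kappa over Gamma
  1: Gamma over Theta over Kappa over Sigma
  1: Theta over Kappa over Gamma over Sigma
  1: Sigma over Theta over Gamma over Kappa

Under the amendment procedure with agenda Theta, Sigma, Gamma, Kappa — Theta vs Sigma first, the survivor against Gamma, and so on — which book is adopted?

Sigma

Round 1: Theta vs Sigma — 8–11, Sigma advances.
Round 2: Sigma vs Gamma — 13–6, Sigma advances.
Round 3: Sigma vs Kappa — 12–7, Sigma advances.
The agenda winner is Sigma.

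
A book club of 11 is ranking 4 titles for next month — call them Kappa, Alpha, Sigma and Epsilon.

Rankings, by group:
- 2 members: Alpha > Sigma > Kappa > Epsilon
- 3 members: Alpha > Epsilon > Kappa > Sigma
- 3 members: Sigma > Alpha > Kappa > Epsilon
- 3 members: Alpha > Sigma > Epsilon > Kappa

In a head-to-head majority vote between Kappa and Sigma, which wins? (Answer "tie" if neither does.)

Sigma

Ballots ranking Kappa above Sigma: 3.
Ballots ranking Sigma above Kappa: 11 − 3 = 8.
Sigma wins the head-to-head 8–3.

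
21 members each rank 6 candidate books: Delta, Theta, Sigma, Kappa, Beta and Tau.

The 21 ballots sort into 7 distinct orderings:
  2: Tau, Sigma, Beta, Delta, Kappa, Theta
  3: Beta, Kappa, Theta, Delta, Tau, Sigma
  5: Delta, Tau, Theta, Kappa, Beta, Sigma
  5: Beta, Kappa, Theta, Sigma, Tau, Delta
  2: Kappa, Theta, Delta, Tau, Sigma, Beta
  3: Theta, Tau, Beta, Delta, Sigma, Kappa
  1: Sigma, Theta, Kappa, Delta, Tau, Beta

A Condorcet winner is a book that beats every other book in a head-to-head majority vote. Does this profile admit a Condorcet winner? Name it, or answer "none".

none

Pairwise majorities:
Delta vs Theta: Theta wins 14–7.
Delta vs Sigma: Delta, 13–8.
Delta–Kappa: Kappa 11–10.
Delta vs Beta: Beta wins 13–8.
Delta–Tau: Delta 11–10.
Theta–Sigma: Theta 18–3.
Theta vs Kappa: Kappa, 12–9.
Theta–Beta: Theta 11–10.
Theta–Tau: Theta 14–7.
Sigma–Kappa: Kappa 15–6.
Sigma vs Beta: Beta wins 16–5.
Sigma vs Tau: Tau wins 15–6.
Kappa–Beta: Beta 13–8.
Kappa vs Tau: Kappa, 11–10.
Beta–Tau: Tau 13–8.
Each book drops at least one matchup (Delta loses to Theta; Theta loses to Kappa; Sigma loses to Delta; Kappa loses to Beta; Beta loses to Theta; Tau loses to Delta); the cycle Delta → Tau → Beta → Delta rules out a Condorcet winner.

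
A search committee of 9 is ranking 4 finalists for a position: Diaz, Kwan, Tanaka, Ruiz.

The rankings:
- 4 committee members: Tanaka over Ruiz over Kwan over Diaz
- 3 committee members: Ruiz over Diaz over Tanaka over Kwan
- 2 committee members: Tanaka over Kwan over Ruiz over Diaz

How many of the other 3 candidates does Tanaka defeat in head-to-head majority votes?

Tanaka against each rival (9 committee members):
Tanaka vs Diaz: Tanaka preferred on 4+2 = 6 ballots; Tanaka wins 6–3.
Tanaka vs Kwan: Tanaka, 9–0.
Tanaka vs Ruiz: 6 to 3, Tanaka.
Tanaka beats Diaz, Kwan, Ruiz — 3 pairwise wins.

3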